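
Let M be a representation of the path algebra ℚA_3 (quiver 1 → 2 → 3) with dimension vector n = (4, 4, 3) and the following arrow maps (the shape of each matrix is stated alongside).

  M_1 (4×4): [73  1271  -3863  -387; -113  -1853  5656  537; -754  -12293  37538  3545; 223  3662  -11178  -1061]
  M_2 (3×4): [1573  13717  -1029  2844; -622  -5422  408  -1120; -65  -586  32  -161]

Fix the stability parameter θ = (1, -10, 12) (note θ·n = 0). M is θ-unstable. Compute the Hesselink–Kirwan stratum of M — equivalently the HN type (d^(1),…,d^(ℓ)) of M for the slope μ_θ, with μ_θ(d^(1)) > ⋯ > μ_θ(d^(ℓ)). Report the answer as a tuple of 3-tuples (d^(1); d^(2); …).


Via rank(M_{q-1}∘⋯∘M_p): M ≅ I[1,2], I[1,3]^3.
μ_θ-semistable layers: μ^(1)=12; μ^(2)=-9/2

((0, 0, 3); (4, 4, 0))


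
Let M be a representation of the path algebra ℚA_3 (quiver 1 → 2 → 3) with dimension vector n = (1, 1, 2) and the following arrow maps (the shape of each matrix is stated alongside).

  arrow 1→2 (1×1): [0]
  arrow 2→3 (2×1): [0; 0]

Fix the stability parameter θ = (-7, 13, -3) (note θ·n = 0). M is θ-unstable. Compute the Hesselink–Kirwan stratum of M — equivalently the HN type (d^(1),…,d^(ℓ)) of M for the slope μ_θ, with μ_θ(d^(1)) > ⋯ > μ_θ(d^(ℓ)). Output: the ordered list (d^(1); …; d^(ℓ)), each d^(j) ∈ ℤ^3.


Interval decomposition of M: I[1,1], I[2,2], I[3,3]^2.
HN type (ℓ=3): μ^(1)=13; μ^(2)=-3; μ^(3)=-7

((0, 1, 0); (0, 0, 2); (1, 0, 0))


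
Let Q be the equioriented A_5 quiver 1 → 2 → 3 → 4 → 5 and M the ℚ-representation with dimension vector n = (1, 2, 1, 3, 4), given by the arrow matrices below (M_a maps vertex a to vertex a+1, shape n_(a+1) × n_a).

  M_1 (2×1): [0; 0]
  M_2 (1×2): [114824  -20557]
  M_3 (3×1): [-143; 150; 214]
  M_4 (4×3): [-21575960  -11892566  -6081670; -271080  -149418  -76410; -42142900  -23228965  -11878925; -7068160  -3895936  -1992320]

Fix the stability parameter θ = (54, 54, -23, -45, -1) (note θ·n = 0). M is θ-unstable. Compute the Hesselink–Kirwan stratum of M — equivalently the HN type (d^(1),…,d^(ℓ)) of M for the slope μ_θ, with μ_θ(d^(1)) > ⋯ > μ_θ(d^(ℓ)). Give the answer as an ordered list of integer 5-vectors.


Barcode: M ≅ I[1,1], I[2,2], I[2,4], I[4,4], I[4,5], I[5,5]^3. HN layers by μ_θ (4 steps, strictly decreasing):
  μ^(1)=54; μ^(2)=-1; μ^(3)=-14/3; μ^(4)=-45

((1, 1, 0, 0, 0); (0, 0, 0, 0, 4); (0, 1, 1, 1, 0); (0, 0, 0, 2, 0))


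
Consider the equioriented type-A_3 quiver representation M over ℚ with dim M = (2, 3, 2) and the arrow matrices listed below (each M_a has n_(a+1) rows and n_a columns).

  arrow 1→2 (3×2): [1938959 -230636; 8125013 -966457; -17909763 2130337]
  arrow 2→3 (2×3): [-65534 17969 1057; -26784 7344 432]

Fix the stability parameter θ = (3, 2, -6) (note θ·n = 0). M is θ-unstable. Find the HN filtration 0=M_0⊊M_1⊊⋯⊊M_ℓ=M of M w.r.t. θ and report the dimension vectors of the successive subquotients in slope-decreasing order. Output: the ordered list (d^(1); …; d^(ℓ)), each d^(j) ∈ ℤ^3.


Barcode: M ≅ I[1,2]^2, I[2,3], I[3,3]. HN layers by μ_θ (3 steps, strictly decreasing):
  μ^(1)=5/2; μ^(2)=-2; μ^(3)=-6

((2, 2, 0); (0, 1, 1); (0, 0, 1))


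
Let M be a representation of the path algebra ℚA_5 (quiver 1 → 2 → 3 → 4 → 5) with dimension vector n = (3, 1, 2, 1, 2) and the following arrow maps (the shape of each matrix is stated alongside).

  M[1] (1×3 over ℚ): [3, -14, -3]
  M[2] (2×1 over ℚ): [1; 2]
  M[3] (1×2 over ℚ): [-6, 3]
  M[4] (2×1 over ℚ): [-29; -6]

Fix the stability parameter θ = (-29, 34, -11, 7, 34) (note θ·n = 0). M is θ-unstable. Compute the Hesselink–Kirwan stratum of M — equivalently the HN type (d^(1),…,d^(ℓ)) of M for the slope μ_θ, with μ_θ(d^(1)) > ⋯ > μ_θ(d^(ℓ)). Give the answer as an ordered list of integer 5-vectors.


Via rank(M_{q-1}∘⋯∘M_p): M ≅ I[1,1]^2, I[1,3], I[3,5], I[5,5].
μ_θ-semistable layers: μ^(1)=34; μ^(2)=23/2; μ^(3)=7; μ^(4)=-11; μ^(5)=-29

((0, 0, 0, 0, 2); (0, 1, 1, 0, 0); (0, 0, 0, 1, 0); (0, 0, 1, 0, 0); (3, 0, 0, 0, 0))


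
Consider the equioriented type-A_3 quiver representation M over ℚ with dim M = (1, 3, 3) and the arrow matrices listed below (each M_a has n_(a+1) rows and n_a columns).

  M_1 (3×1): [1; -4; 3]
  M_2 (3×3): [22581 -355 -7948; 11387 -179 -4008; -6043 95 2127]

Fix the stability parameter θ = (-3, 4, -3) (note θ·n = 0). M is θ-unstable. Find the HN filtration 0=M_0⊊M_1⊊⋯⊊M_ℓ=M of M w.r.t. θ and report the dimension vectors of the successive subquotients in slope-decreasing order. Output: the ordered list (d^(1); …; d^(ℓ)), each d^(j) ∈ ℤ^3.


Interval decomposition of M: I[1,3], I[2,3]^2.
HN type (ℓ=2): μ^(1)=1/2; μ^(2)=-3

((0, 3, 3); (1, 0, 0))


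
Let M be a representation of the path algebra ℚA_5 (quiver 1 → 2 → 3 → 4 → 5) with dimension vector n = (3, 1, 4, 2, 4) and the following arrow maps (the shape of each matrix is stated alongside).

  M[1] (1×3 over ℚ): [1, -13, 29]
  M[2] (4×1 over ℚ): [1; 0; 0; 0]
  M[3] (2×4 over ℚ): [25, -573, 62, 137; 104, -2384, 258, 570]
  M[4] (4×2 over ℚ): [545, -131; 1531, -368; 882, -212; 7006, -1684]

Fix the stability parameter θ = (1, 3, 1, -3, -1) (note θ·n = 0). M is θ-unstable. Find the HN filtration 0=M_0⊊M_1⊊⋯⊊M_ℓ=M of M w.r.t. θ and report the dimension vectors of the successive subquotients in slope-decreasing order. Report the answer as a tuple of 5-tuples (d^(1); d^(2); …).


Via rank(M_{q-1}∘⋯∘M_p): M ≅ I[1,1]^2, I[1,5], I[3,3]^2, I[3,5], I[5,5]^2.
μ_θ-semistable layers: μ^(1)=1; μ^(2)=1/5; μ^(3)=-1

((2, 0, 2, 0, 0); (1, 1, 1, 1, 1); (0, 0, 1, 1, 3))


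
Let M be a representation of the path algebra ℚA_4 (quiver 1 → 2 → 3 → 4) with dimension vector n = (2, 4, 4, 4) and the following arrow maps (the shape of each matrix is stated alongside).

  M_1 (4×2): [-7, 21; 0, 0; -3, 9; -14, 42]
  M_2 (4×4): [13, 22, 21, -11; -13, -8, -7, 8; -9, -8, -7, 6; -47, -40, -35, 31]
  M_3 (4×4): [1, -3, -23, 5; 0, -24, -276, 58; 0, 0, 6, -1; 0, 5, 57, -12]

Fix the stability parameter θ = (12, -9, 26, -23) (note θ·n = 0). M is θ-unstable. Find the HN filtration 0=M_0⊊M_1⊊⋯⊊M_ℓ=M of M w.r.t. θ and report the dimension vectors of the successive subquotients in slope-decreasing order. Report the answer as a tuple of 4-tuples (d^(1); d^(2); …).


Via rank(M_{q-1}∘⋯∘M_p): M ≅ I[1,1], I[1,2], I[2,3], I[2,4]^2, I[3,4], I[4,4].
μ_θ-semistable layers: μ^(1)=26; μ^(2)=12; μ^(3)=3/2; μ^(4)=-9; μ^(5)=-23

((0, 0, 1, 0); (1, 0, 0, 0); (1, 1, 3, 3); (0, 3, 0, 0); (0, 0, 0, 1))


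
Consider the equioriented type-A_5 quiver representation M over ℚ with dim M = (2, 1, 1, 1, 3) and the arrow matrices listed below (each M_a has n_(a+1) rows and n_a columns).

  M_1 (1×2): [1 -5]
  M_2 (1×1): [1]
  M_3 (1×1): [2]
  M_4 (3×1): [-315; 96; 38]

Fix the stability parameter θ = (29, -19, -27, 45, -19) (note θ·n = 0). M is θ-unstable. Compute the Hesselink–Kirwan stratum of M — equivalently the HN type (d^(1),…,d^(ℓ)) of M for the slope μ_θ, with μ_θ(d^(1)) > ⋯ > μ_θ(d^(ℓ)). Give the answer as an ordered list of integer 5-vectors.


Barcode: M ≅ I[1,1], I[1,5], I[5,5]^2. HN layers by μ_θ (4 steps, strictly decreasing):
  μ^(1)=29; μ^(2)=13; μ^(3)=-17/3; μ^(4)=-19

((1, 0, 0, 0, 0); (0, 0, 0, 1, 1); (1, 1, 1, 0, 0); (0, 0, 0, 0, 2))


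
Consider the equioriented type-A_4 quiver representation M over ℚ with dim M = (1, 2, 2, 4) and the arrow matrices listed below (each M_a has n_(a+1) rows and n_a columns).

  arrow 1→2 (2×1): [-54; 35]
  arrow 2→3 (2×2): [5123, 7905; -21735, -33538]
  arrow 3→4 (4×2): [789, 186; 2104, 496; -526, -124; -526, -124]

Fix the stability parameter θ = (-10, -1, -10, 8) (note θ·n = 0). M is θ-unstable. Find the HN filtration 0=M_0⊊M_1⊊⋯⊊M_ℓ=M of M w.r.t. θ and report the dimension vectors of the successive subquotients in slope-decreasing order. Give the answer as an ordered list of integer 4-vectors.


Barcode: M ≅ I[1,4], I[2,3], I[4,4]^3. HN layers by μ_θ (3 steps, strictly decreasing):
  μ^(1)=8; μ^(2)=-11/2; μ^(3)=-10

((0, 0, 0, 4); (0, 2, 2, 0); (1, 0, 0, 0))


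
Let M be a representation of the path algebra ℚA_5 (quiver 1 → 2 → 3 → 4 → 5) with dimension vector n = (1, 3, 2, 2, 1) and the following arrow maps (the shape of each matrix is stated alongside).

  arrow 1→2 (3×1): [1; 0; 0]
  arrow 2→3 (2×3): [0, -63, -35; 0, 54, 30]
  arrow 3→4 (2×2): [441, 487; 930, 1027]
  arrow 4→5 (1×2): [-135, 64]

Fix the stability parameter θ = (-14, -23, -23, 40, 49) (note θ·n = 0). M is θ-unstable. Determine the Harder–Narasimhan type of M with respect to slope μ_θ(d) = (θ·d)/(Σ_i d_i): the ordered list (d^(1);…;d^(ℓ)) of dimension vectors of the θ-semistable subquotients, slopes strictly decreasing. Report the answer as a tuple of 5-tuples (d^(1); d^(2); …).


Barcode: M ≅ I[1,2], I[2,2], I[2,5], I[3,4]. HN layers by μ_θ (4 steps, strictly decreasing):
  μ^(1)=49; μ^(2)=40; μ^(3)=-37/2; μ^(4)=-23

((0, 0, 0, 0, 1); (0, 0, 0, 2, 0); (1, 1, 0, 0, 0); (0, 2, 2, 0, 0))


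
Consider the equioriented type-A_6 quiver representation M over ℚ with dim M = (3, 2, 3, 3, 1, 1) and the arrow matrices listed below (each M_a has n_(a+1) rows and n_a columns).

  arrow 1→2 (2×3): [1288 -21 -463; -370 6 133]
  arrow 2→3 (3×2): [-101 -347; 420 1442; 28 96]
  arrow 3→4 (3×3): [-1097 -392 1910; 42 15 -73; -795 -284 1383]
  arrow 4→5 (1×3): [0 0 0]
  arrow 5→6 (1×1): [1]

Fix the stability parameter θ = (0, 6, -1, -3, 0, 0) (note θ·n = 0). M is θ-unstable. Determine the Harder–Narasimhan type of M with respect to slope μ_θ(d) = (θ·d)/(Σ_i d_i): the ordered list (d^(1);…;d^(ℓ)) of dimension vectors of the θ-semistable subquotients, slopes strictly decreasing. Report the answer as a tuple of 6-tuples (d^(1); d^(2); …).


Interval decomposition of M: I[1,1], I[1,4]^2, I[3,4], I[5,6].
HN type (ℓ=3): μ^(1)=2/3; μ^(2)=0; μ^(3)=-2

((0, 2, 2, 2, 0, 0); (3, 0, 0, 0, 1, 1); (0, 0, 1, 1, 0, 0))


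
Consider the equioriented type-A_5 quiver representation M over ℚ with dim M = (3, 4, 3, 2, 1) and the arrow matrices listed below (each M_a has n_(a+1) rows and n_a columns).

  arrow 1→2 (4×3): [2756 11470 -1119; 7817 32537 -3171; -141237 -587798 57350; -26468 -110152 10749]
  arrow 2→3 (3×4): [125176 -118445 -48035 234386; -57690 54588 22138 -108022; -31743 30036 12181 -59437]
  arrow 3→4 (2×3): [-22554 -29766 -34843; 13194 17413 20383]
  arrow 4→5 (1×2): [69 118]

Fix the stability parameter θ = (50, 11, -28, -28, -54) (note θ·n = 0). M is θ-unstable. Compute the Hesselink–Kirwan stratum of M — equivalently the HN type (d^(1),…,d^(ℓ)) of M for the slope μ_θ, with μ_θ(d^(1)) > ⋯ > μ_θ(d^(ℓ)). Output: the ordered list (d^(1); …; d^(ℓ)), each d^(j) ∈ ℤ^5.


Via rank(M_{q-1}∘⋯∘M_p): M ≅ I[1,2], I[1,3], I[1,5], I[2,2], I[3,4].
μ_θ-semistable layers: μ^(1)=61/2; μ^(2)=11; μ^(3)=-49/5; μ^(4)=-28

((1, 1, 0, 0, 0); (1, 2, 1, 0, 0); (1, 1, 1, 1, 1); (0, 0, 1, 1, 0))


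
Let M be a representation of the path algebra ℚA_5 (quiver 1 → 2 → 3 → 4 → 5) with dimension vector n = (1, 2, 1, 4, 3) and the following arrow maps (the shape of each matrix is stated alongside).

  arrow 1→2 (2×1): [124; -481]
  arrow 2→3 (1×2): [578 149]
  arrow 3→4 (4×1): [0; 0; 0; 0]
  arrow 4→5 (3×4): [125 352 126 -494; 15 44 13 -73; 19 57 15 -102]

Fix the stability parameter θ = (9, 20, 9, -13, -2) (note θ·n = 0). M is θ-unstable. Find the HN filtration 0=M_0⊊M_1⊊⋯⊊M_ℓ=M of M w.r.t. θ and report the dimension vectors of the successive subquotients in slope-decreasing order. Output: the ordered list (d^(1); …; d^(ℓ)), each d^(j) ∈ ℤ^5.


Via rank(M_{q-1}∘⋯∘M_p): M ≅ I[1,3], I[2,2], I[4,4], I[4,5]^3.
μ_θ-semistable layers: μ^(1)=20; μ^(2)=29/2; μ^(3)=9; μ^(4)=-2; μ^(5)=-13

((0, 1, 0, 0, 0); (0, 1, 1, 0, 0); (1, 0, 0, 0, 0); (0, 0, 0, 0, 3); (0, 0, 0, 4, 0))


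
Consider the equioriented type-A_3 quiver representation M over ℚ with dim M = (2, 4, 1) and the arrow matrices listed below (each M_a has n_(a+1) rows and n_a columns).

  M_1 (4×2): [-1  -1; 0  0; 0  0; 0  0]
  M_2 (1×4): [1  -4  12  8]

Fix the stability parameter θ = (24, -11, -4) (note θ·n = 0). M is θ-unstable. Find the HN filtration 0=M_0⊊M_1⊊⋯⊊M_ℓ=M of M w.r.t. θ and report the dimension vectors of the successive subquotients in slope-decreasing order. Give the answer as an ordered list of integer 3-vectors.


Barcode: M ≅ I[1,1], I[1,3], I[2,2]^3. HN layers by μ_θ (3 steps, strictly decreasing):
  μ^(1)=24; μ^(2)=3; μ^(3)=-11

((1, 0, 0); (1, 1, 1); (0, 3, 0))


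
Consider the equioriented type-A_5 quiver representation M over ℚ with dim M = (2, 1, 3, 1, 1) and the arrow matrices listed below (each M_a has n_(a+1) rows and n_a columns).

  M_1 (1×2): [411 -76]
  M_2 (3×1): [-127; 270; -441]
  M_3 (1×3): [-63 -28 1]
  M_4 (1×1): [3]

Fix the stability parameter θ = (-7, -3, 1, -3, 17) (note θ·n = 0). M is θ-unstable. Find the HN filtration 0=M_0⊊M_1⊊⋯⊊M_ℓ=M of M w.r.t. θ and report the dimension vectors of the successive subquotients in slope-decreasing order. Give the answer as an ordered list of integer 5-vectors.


Via rank(M_{q-1}∘⋯∘M_p): M ≅ I[1,1], I[1,3], I[3,3], I[3,5].
μ_θ-semistable layers: μ^(1)=17; μ^(2)=1; μ^(3)=-1; μ^(4)=-3; μ^(5)=-7

((0, 0, 0, 0, 1); (0, 0, 2, 0, 0); (0, 0, 1, 1, 0); (0, 1, 0, 0, 0); (2, 0, 0, 0, 0))


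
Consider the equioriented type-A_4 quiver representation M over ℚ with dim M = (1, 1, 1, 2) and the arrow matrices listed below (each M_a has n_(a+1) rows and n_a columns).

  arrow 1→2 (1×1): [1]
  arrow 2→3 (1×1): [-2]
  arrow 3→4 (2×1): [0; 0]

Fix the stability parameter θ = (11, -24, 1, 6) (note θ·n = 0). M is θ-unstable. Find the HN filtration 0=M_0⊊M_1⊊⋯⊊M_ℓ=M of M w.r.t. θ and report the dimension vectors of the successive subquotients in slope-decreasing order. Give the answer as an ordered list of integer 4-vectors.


Interval decomposition of M: I[1,3], I[4,4]^2.
HN type (ℓ=3): μ^(1)=6; μ^(2)=1; μ^(3)=-13/2

((0, 0, 0, 2); (0, 0, 1, 0); (1, 1, 0, 0))


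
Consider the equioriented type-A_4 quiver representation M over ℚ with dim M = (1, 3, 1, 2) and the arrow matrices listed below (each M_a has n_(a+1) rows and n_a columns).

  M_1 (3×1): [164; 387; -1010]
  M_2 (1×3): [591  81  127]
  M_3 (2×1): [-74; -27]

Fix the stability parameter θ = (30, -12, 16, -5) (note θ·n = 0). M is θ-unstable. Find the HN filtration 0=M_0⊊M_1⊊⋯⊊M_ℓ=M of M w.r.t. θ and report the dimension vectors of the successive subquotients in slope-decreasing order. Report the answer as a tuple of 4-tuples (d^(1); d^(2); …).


Interval decomposition of M: I[1,4], I[2,2]^2, I[4,4].
HN type (ℓ=3): μ^(1)=29/4; μ^(2)=-5; μ^(3)=-12

((1, 1, 1, 1); (0, 0, 0, 1); (0, 2, 0, 0))


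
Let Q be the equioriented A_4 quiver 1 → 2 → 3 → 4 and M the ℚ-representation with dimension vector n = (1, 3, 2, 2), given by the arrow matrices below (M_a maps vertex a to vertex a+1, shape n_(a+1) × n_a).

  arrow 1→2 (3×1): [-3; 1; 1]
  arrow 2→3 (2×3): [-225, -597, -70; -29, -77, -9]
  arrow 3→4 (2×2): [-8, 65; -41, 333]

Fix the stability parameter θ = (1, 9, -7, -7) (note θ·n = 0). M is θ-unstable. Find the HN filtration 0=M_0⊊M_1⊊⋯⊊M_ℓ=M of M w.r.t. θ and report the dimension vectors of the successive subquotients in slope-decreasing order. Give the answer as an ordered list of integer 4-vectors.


Via rank(M_{q-1}∘⋯∘M_p): M ≅ I[1,4], I[2,2], I[2,4].
μ_θ-semistable layers: μ^(1)=9; μ^(2)=-1; μ^(3)=-5/3

((0, 1, 0, 0); (1, 1, 1, 1); (0, 1, 1, 1))


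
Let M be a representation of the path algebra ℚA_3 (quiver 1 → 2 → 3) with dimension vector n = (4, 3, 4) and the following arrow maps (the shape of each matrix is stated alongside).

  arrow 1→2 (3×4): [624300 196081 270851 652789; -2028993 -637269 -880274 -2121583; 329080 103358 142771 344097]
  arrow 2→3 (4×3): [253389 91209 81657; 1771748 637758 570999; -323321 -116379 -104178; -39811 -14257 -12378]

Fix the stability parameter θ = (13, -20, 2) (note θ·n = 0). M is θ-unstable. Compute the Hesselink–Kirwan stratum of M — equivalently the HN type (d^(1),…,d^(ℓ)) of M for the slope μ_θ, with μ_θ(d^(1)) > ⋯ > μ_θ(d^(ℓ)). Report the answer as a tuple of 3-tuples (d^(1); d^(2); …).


Via rank(M_{q-1}∘⋯∘M_p): M ≅ I[1,1], I[1,2], I[1,3]^2, I[3,3]^2.
μ_θ-semistable layers: μ^(1)=13; μ^(2)=2; μ^(3)=-7/2

((1, 0, 0); (0, 0, 4); (3, 3, 0))


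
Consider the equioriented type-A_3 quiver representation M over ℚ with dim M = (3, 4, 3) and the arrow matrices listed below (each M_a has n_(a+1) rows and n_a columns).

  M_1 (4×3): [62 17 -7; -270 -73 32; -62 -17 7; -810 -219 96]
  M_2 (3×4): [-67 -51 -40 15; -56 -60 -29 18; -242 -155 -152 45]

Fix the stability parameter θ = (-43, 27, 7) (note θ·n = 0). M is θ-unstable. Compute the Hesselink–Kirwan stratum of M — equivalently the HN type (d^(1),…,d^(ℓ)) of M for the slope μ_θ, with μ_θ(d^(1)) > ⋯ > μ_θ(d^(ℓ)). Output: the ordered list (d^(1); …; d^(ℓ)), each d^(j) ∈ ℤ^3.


Interval decomposition of M: I[1,1], I[1,2], I[1,3], I[2,3]^2.
HN type (ℓ=3): μ^(1)=27; μ^(2)=17; μ^(3)=-43

((0, 1, 0); (0, 3, 3); (3, 0, 0))


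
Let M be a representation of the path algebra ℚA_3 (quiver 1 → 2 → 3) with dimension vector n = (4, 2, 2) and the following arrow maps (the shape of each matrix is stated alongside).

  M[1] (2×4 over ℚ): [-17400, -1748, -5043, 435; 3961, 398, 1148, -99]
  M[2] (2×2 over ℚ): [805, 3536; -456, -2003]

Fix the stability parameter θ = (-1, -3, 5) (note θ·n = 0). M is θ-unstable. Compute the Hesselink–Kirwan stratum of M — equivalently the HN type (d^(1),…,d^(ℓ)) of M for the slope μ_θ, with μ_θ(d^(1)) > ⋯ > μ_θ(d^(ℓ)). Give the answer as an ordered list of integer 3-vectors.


Interval decomposition of M: I[1,1]^2, I[1,3]^2.
HN type (ℓ=3): μ^(1)=5; μ^(2)=-1; μ^(3)=-2

((0, 0, 2); (2, 0, 0); (2, 2, 0))


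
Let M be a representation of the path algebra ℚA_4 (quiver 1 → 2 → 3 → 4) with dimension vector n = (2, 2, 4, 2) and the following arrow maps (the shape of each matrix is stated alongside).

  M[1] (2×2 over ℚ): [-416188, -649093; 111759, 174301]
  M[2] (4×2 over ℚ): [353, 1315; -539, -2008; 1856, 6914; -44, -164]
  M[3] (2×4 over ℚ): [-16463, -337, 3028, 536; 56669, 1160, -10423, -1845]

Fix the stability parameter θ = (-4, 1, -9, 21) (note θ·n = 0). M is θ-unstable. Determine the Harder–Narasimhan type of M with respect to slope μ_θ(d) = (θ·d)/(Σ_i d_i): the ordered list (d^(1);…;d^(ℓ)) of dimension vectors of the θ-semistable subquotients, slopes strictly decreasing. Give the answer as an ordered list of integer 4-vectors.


Interval decomposition of M: I[1,4]^2, I[3,3]^2.
HN type (ℓ=3): μ^(1)=21; μ^(2)=-4; μ^(3)=-9

((0, 0, 0, 2); (2, 2, 2, 0); (0, 0, 2, 0))


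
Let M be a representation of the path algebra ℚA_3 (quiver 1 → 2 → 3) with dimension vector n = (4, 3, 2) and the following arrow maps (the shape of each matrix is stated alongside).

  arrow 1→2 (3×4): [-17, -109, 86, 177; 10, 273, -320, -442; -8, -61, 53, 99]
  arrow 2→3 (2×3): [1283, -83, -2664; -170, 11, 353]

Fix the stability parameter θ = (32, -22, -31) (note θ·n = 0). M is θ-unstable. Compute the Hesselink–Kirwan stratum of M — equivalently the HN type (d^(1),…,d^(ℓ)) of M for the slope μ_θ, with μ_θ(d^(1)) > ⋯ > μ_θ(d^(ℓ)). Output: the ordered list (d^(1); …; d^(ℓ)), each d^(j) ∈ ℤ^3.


Via rank(M_{q-1}∘⋯∘M_p): M ≅ I[1,1], I[1,2], I[1,3]^2.
μ_θ-semistable layers: μ^(1)=32; μ^(2)=5; μ^(3)=-7

((1, 0, 0); (1, 1, 0); (2, 2, 2))


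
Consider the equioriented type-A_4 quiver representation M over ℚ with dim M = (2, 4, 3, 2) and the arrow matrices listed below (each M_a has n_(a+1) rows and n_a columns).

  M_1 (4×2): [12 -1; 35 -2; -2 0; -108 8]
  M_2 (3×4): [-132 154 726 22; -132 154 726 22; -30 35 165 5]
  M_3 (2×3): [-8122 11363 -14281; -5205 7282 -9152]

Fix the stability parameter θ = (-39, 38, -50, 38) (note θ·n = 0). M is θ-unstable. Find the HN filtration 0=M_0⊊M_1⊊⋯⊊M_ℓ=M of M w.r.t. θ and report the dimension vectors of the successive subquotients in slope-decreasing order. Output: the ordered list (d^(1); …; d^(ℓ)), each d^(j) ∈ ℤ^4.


Via rank(M_{q-1}∘⋯∘M_p): M ≅ I[1,2], I[1,4], I[2,2]^2, I[3,3], I[3,4].
μ_θ-semistable layers: μ^(1)=38; μ^(2)=-6; μ^(3)=-39; μ^(4)=-50

((0, 3, 0, 2); (0, 1, 1, 0); (2, 0, 0, 0); (0, 0, 2, 0))


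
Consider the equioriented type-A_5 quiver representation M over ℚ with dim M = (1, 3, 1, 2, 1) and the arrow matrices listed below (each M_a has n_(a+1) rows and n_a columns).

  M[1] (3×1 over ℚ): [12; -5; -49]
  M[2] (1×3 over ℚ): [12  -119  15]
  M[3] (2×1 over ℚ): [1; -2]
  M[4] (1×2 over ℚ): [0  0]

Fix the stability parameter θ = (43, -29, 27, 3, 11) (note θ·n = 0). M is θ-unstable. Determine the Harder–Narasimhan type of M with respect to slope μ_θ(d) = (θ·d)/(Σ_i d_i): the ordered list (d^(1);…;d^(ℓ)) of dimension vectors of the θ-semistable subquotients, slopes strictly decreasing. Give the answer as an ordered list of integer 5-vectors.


Interval decomposition of M: I[1,4], I[2,2]^2, I[4,4], I[5,5].
HN type (ℓ=5): μ^(1)=15; μ^(2)=11; μ^(3)=7; μ^(4)=3; μ^(5)=-29

((0, 0, 1, 1, 0); (0, 0, 0, 0, 1); (1, 1, 0, 0, 0); (0, 0, 0, 1, 0); (0, 2, 0, 0, 0))


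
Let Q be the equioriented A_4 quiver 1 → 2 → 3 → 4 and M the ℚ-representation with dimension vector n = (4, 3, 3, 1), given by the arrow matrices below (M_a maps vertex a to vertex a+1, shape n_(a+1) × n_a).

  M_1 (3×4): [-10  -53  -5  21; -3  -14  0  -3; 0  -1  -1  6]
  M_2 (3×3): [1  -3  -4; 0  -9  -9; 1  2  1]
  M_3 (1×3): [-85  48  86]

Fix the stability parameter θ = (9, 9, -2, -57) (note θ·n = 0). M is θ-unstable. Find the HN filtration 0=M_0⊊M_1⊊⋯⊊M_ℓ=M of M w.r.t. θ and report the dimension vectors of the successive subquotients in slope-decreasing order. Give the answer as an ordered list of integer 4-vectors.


Via rank(M_{q-1}∘⋯∘M_p): M ≅ I[1,1], I[1,2], I[1,3], I[1,4], I[3,3].
μ_θ-semistable layers: μ^(1)=9; μ^(2)=16/3; μ^(3)=-2; μ^(4)=-41/4

((2, 1, 0, 0); (1, 1, 1, 0); (0, 0, 1, 0); (1, 1, 1, 1))


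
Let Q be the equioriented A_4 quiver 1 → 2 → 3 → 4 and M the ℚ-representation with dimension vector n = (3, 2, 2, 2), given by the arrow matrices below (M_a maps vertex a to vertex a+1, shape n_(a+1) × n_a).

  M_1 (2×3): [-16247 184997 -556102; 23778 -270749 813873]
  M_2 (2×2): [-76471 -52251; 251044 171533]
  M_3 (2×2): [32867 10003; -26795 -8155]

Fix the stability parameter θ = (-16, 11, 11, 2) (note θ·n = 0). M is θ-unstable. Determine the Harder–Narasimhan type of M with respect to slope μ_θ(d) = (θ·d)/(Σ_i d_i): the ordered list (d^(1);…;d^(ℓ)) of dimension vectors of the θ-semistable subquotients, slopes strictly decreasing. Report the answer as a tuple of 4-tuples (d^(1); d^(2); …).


Via rank(M_{q-1}∘⋯∘M_p): M ≅ I[1,1], I[1,3], I[1,4], I[4,4].
μ_θ-semistable layers: μ^(1)=11; μ^(2)=8; μ^(3)=2; μ^(4)=-16

((0, 1, 1, 0); (0, 1, 1, 1); (0, 0, 0, 1); (3, 0, 0, 0))


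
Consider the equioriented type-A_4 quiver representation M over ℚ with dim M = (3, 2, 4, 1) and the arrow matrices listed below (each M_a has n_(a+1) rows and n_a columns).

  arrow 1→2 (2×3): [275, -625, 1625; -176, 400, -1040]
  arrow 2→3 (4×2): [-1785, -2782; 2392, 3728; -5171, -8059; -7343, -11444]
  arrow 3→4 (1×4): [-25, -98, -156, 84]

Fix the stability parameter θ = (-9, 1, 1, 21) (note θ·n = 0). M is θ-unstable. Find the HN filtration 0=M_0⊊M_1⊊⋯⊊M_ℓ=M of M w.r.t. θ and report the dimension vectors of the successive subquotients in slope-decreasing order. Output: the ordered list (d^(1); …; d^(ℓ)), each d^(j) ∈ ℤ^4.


Barcode: M ≅ I[1,1]^2, I[1,4], I[2,3], I[3,3]^2. HN layers by μ_θ (3 steps, strictly decreasing):
  μ^(1)=21; μ^(2)=1; μ^(3)=-9

((0, 0, 0, 1); (0, 2, 4, 0); (3, 0, 0, 0))


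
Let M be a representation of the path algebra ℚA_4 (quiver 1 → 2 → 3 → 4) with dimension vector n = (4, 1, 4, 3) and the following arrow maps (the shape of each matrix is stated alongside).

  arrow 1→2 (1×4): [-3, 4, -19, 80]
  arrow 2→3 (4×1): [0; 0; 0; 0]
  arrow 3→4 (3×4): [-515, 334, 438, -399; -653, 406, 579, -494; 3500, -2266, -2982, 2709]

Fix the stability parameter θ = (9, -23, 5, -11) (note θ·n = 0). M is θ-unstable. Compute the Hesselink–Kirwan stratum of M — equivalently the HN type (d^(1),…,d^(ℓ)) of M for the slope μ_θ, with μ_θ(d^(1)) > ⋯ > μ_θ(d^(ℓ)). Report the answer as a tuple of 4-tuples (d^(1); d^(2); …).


Via rank(M_{q-1}∘⋯∘M_p): M ≅ I[1,1]^3, I[1,2], I[3,3], I[3,4]^3.
μ_θ-semistable layers: μ^(1)=9; μ^(2)=5; μ^(3)=-3; μ^(4)=-7

((3, 0, 0, 0); (0, 0, 1, 0); (0, 0, 3, 3); (1, 1, 0, 0))


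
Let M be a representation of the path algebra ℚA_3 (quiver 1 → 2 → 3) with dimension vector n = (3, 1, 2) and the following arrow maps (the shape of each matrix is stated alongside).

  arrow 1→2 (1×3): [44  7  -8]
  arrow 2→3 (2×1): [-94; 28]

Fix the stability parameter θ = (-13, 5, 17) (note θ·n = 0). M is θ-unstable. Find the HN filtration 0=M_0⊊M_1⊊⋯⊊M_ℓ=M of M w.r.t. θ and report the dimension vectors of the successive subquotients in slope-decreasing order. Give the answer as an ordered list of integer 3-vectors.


Interval decomposition of M: I[1,1]^2, I[1,3], I[3,3].
HN type (ℓ=3): μ^(1)=17; μ^(2)=5; μ^(3)=-13

((0, 0, 2); (0, 1, 0); (3, 0, 0))


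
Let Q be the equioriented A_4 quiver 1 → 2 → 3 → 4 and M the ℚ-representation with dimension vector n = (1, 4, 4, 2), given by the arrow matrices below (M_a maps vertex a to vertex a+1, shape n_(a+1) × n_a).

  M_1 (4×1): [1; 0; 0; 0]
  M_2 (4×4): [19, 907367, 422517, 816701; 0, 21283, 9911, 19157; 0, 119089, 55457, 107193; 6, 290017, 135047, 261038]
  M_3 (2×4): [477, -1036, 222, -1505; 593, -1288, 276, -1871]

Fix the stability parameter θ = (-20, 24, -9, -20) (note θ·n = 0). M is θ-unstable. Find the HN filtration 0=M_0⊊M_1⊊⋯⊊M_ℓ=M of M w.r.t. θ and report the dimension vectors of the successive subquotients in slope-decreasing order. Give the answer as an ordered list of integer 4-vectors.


Via rank(M_{q-1}∘⋯∘M_p): M ≅ I[1,4], I[2,2], I[2,3], I[2,4], I[3,3].
μ_θ-semistable layers: μ^(1)=24; μ^(2)=15/2; μ^(3)=-5/3; μ^(4)=-9; μ^(5)=-20

((0, 1, 0, 0); (0, 1, 1, 0); (0, 2, 2, 2); (0, 0, 1, 0); (1, 0, 0, 0))


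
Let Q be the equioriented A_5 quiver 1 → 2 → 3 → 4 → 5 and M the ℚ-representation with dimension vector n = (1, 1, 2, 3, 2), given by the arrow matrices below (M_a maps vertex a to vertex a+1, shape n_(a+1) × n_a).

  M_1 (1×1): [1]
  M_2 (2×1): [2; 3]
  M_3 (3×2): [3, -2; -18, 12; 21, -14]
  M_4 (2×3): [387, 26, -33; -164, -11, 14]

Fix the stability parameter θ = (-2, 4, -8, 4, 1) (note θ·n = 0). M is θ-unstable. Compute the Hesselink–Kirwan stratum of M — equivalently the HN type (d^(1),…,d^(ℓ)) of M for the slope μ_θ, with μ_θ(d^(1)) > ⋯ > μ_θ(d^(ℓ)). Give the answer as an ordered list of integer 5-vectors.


Via rank(M_{q-1}∘⋯∘M_p): M ≅ I[1,3], I[3,4], I[4,5]^2.
μ_θ-semistable layers: μ^(1)=4; μ^(2)=5/2; μ^(3)=-2; μ^(4)=-8

((0, 0, 0, 1, 0); (0, 0, 0, 2, 2); (1, 1, 1, 0, 0); (0, 0, 1, 0, 0))


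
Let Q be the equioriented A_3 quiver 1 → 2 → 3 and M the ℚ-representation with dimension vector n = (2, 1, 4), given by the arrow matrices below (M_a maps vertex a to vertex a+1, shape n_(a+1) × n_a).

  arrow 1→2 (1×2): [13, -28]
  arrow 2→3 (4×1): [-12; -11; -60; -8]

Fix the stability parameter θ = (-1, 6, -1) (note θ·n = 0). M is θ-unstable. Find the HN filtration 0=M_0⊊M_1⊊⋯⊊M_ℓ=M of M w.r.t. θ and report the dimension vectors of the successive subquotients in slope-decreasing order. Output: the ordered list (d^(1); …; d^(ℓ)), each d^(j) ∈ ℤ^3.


Via rank(M_{q-1}∘⋯∘M_p): M ≅ I[1,1], I[1,3], I[3,3]^3.
μ_θ-semistable layers: μ^(1)=5/2; μ^(2)=-1

((0, 1, 1); (2, 0, 3))


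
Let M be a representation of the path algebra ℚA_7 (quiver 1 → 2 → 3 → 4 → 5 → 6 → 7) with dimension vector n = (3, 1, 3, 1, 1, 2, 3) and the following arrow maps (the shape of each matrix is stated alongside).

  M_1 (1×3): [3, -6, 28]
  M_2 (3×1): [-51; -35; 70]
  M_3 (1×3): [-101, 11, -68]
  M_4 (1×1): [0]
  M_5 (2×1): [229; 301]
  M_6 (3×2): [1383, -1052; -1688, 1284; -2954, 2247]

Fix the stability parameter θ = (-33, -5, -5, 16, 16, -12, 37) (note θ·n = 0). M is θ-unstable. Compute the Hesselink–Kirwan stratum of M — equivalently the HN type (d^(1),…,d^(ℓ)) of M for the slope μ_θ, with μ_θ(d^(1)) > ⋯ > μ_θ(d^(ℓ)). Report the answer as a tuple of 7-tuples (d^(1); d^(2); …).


Via rank(M_{q-1}∘⋯∘M_p): M ≅ I[1,1]^2, I[1,4], I[3,3]^2, I[5,7], I[6,7], I[7,7].
μ_θ-semistable layers: μ^(1)=37; μ^(2)=16; μ^(3)=2; μ^(4)=-5; μ^(5)=-12; μ^(6)=-33

((0, 0, 0, 0, 0, 0, 3); (0, 0, 0, 1, 0, 0, 0); (0, 0, 0, 0, 1, 1, 0); (0, 1, 3, 0, 0, 0, 0); (0, 0, 0, 0, 0, 1, 0); (3, 0, 0, 0, 0, 0, 0))


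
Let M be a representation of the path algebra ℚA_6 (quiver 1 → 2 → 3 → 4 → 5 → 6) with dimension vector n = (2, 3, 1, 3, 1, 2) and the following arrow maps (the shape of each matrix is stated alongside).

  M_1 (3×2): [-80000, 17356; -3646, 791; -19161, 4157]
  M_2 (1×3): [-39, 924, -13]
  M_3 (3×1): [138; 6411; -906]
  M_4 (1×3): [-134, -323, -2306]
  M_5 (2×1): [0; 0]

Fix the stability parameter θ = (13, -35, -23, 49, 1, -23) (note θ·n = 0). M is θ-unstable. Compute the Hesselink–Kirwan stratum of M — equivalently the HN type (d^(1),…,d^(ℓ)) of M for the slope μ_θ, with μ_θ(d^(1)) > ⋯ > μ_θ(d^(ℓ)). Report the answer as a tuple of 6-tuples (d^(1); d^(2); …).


Interval decomposition of M: I[1,2], I[1,5], I[2,2], I[4,4]^2, I[6,6]^2.
HN type (ℓ=6): μ^(1)=49; μ^(2)=25; μ^(3)=-11; μ^(4)=-15; μ^(5)=-23; μ^(6)=-35

((0, 0, 0, 2, 0, 0); (0, 0, 0, 1, 1, 0); (1, 1, 0, 0, 0, 0); (1, 1, 1, 0, 0, 0); (0, 0, 0, 0, 0, 2); (0, 1, 0, 0, 0, 0))


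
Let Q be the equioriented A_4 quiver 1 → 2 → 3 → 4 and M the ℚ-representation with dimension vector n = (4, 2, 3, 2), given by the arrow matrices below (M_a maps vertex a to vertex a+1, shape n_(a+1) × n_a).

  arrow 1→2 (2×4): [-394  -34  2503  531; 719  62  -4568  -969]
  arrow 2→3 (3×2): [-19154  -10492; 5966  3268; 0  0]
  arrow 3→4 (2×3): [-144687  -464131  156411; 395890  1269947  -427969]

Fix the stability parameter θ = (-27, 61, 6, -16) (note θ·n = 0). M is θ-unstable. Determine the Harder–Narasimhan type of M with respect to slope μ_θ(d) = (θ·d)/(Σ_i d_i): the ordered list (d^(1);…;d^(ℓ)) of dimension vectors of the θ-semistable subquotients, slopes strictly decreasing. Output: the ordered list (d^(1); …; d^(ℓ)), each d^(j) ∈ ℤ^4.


Via rank(M_{q-1}∘⋯∘M_p): M ≅ I[1,1]^2, I[1,2], I[1,4], I[3,3], I[3,4].
μ_θ-semistable layers: μ^(1)=61; μ^(2)=17; μ^(3)=6; μ^(4)=-5; μ^(5)=-27

((0, 1, 0, 0); (0, 1, 1, 1); (0, 0, 1, 0); (0, 0, 1, 1); (4, 0, 0, 0))


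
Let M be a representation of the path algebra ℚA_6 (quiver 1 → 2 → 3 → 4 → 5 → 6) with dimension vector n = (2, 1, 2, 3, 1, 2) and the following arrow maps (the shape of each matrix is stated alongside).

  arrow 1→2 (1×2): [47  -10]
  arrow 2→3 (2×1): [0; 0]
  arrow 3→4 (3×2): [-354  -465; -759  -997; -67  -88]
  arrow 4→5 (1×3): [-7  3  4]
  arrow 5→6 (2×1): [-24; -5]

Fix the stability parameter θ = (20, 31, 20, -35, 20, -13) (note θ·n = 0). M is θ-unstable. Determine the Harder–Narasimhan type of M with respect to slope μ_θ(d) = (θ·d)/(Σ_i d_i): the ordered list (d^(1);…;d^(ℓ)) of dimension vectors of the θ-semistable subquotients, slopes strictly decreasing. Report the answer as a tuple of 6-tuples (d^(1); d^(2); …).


Interval decomposition of M: I[1,1], I[1,2], I[3,4], I[3,6], I[4,4], I[6,6].
HN type (ℓ=6): μ^(1)=31; μ^(2)=20; μ^(3)=7/2; μ^(4)=-15/2; μ^(5)=-13; μ^(6)=-35

((0, 1, 0, 0, 0, 0); (2, 0, 0, 0, 0, 0); (0, 0, 0, 0, 1, 1); (0, 0, 2, 2, 0, 0); (0, 0, 0, 0, 0, 1); (0, 0, 0, 1, 0, 0))


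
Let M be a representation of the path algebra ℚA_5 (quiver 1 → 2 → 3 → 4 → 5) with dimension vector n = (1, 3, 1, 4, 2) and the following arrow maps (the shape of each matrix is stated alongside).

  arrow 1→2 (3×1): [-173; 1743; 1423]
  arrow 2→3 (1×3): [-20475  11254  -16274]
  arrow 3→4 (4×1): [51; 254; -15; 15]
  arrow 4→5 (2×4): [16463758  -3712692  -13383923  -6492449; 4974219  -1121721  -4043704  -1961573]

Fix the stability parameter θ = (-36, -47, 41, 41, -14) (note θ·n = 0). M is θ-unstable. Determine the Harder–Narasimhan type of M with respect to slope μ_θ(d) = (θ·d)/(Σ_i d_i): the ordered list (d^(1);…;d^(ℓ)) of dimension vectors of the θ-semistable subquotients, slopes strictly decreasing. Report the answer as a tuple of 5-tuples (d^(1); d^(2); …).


Via rank(M_{q-1}∘⋯∘M_p): M ≅ I[1,4], I[2,2]^2, I[4,4], I[4,5]^2.
μ_θ-semistable layers: μ^(1)=41; μ^(2)=27/2; μ^(3)=-83/2; μ^(4)=-47

((0, 0, 1, 2, 0); (0, 0, 0, 2, 2); (1, 1, 0, 0, 0); (0, 2, 0, 0, 0))


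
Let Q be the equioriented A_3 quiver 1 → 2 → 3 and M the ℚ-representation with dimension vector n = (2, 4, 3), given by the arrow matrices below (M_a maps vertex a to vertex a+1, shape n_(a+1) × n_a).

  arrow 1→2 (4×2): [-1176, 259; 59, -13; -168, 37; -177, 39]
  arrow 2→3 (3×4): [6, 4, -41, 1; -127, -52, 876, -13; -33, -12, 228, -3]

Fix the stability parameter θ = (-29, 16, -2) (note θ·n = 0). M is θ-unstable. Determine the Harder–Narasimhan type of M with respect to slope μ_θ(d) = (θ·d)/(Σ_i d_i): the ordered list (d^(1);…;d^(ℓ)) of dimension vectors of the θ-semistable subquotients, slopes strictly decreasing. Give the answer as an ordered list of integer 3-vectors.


Interval decomposition of M: I[1,2], I[1,3], I[2,2], I[2,3], I[3,3].
HN type (ℓ=4): μ^(1)=16; μ^(2)=7; μ^(3)=-2; μ^(4)=-29

((0, 2, 0); (0, 2, 2); (0, 0, 1); (2, 0, 0))


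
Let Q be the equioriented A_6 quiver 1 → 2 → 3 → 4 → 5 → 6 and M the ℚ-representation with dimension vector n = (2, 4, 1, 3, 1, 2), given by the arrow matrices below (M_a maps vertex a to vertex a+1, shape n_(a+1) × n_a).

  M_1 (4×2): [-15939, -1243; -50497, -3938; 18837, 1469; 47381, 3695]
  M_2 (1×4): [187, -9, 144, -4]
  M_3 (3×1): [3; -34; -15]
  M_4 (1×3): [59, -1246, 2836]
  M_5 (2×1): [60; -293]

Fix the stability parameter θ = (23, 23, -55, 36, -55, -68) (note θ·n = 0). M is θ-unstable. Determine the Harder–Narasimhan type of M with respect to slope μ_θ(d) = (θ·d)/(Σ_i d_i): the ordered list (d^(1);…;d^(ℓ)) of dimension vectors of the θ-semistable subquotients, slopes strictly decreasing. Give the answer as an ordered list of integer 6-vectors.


Barcode: M ≅ I[1,2], I[1,6], I[2,2]^2, I[4,4]^2, I[6,6]. HN layers by μ_θ (4 steps, strictly decreasing):
  μ^(1)=36; μ^(2)=23; μ^(3)=-16; μ^(4)=-68

((0, 0, 0, 2, 0, 0); (1, 3, 0, 0, 0, 0); (1, 1, 1, 1, 1, 1); (0, 0, 0, 0, 0, 1))


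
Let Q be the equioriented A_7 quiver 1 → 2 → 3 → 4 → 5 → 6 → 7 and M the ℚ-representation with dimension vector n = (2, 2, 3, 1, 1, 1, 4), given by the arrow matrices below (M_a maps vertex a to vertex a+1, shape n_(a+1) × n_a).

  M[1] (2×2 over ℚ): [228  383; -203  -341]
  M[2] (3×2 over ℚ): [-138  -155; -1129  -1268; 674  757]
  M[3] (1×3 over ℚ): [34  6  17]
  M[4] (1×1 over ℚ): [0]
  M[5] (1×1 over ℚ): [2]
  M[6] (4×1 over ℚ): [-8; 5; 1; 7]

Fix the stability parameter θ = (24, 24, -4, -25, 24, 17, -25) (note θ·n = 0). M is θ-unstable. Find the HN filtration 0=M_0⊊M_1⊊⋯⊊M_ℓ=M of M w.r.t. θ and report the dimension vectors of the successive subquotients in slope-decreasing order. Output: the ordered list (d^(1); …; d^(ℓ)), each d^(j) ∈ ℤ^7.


Barcode: M ≅ I[1,3], I[1,4], I[3,3], I[5,7], I[7,7]^3. HN layers by μ_θ (5 steps, strictly decreasing):
  μ^(1)=44/3; μ^(2)=16/3; μ^(3)=19/4; μ^(4)=-4; μ^(5)=-25

((1, 1, 1, 0, 0, 0, 0); (0, 0, 0, 0, 1, 1, 1); (1, 1, 1, 1, 0, 0, 0); (0, 0, 1, 0, 0, 0, 0); (0, 0, 0, 0, 0, 0, 3))


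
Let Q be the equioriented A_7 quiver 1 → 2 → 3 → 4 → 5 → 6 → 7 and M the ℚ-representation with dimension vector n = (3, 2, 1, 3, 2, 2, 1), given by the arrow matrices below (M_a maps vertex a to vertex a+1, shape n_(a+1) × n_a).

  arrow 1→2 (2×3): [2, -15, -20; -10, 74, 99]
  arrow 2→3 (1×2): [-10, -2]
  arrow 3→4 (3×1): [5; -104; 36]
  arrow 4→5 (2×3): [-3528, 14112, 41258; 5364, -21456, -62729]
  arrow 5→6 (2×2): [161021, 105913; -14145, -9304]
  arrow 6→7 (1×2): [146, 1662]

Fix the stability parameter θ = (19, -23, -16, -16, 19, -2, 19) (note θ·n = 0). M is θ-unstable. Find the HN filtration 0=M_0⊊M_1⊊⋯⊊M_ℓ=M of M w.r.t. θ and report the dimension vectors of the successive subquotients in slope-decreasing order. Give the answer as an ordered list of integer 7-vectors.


Via rank(M_{q-1}∘⋯∘M_p): M ≅ I[1,1], I[1,2], I[1,4], I[4,4], I[4,7], I[5,6].
μ_θ-semistable layers: μ^(1)=19; μ^(2)=17/2; μ^(3)=-2; μ^(4)=-9; μ^(5)=-16

((1, 0, 0, 0, 0, 0, 1); (0, 0, 0, 0, 2, 2, 0); (1, 1, 0, 0, 0, 0, 0); (1, 1, 1, 1, 0, 0, 0); (0, 0, 0, 2, 0, 0, 0))


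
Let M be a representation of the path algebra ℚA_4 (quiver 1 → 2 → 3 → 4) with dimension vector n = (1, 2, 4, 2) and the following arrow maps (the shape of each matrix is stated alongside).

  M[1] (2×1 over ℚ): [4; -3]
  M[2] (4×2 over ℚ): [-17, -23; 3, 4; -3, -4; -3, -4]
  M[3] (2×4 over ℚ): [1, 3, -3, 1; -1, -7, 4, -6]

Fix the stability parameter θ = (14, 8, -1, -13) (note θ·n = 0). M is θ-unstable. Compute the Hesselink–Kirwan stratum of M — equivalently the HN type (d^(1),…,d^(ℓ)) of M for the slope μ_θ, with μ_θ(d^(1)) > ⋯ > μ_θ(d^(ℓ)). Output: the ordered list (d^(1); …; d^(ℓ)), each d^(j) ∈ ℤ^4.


Barcode: M ≅ I[1,4], I[2,3], I[3,3], I[3,4]. HN layers by μ_θ (4 steps, strictly decreasing):
  μ^(1)=7/2; μ^(2)=2; μ^(3)=-1; μ^(4)=-7

((0, 1, 1, 0); (1, 1, 1, 1); (0, 0, 1, 0); (0, 0, 1, 1))


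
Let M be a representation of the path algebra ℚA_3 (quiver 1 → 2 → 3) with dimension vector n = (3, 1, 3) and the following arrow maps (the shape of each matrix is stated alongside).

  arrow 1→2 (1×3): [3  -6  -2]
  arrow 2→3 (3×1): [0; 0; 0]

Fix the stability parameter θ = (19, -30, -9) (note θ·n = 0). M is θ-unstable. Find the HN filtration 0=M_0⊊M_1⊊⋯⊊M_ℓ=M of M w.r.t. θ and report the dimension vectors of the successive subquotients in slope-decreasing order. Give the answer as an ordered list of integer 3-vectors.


Via rank(M_{q-1}∘⋯∘M_p): M ≅ I[1,1]^2, I[1,2], I[3,3]^3.
μ_θ-semistable layers: μ^(1)=19; μ^(2)=-11/2; μ^(3)=-9

((2, 0, 0); (1, 1, 0); (0, 0, 3))


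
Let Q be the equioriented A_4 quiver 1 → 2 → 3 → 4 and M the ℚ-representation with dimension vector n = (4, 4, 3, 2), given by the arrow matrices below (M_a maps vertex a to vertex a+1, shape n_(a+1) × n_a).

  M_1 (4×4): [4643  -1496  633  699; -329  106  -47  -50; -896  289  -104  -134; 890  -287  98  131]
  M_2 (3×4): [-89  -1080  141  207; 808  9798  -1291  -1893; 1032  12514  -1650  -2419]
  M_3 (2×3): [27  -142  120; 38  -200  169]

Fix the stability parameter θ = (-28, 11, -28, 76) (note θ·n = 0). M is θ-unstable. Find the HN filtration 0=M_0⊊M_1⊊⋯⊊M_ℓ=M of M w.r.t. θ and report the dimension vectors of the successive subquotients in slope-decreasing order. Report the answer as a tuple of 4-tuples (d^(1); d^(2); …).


Barcode: M ≅ I[1,1], I[1,3], I[1,4]^2, I[2,2]. HN layers by μ_θ (4 steps, strictly decreasing):
  μ^(1)=76; μ^(2)=11; μ^(3)=-17/2; μ^(4)=-28

((0, 0, 0, 2); (0, 1, 0, 0); (0, 3, 3, 0); (4, 0, 0, 0))
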